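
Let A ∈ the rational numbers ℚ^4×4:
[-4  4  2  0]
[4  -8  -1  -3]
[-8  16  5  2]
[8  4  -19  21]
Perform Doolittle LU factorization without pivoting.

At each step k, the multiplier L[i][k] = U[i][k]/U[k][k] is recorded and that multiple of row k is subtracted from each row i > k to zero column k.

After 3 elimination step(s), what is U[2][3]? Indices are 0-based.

U[2][3] = -4

Step 1: pivot at (0,0) is -4.
  row1 ← row1 − (-1)·row0  ⇒  L[1][0]=-1, U row1=(0, -4, 1, -3)
  row2 ← row2 − (2)·row0  ⇒  L[2][0]=2, U row2=(0, 8, 1, 2)
  row3 ← row3 − (-2)·row0  ⇒  L[3][0]=-2, U row3=(0, 12, -15, 21)
Step 2: pivot at (1,1) is -4.
  row2 ← row2 − (-2)·row1  ⇒  L[2][1]=-2, U row2=(0, 0, 3, -4)
  row3 ← row3 − (-3)·row1  ⇒  L[3][1]=-3, U row3=(0, 0, -12, 12)
Step 3: pivot at (2,2) is 3.
  row3 ← row3 − (-4)·row2  ⇒  L[3][2]=-4, U row3=(0, 0, 0, -4)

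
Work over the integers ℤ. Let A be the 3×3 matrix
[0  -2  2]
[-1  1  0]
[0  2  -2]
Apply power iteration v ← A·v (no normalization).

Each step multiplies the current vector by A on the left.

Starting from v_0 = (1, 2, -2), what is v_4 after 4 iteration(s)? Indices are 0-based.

v_0 = (1, 2, -2).
v_1 = A·v_0 = (-8, 1, 8).
v_2 = A·v_1 = (14, 9, -14).
v_3 = A·v_2 = (-46, -5, 46).
v_4 = A·v_3 = (102, 41, -102).

v_4 = (102, 41, -102)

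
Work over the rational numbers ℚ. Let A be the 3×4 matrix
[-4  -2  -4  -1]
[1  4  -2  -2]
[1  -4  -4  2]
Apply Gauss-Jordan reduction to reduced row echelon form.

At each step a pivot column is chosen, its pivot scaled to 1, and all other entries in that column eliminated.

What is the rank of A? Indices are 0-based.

rank = 3

pivot(0,0)=-4: scale R0 → (1, 1/2, 1, 1/4)
  clear (1,0): R1 −= (1)R0 → (0, 7/2, -3, -9/4)
  clear (2,0): R2 −= (1)R0 → (0, -9/2, -5, 7/4)
pivot(1,1)=7/2: scale R1 → (0, 1, -6/7, -9/14)
  clear (0,1): R0 −= (1/2)R1 → (1, 0, 10/7, 4/7)
  clear (2,1): R2 −= (-9/2)R1 → (0, 0, -62/7, -8/7)
pivot(2,2)=-62/7: scale R2 → (0, 0, 1, 4/31)
  clear (0,2): R0 −= (10/7)R2 → (1, 0, 0, 12/31)
  clear (1,2): R1 −= (-6/7)R2 → (0, 1, 0, -33/62)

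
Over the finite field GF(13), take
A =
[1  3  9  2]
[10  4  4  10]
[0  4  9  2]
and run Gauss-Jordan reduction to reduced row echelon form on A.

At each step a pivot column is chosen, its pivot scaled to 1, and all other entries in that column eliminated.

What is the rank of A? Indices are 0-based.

step 1: normalize row 0 (÷1) = (1, 3, 9, 2)
  row 1: subtract 10×row0 = (0, 0, 5, 3)
step 2: exchange rows 1,2
step 2: normalize row 1 (÷4) = (0, 1, 12, 7)
  row 0: subtract 3×row1 = (1, 0, 12, 7)
step 3: normalize row 2 (÷5) = (0, 0, 1, 11)
  row 0: subtract 12×row2 = (1, 0, 0, 5)
  row 1: subtract 12×row2 = (0, 1, 0, 5)

rank = 3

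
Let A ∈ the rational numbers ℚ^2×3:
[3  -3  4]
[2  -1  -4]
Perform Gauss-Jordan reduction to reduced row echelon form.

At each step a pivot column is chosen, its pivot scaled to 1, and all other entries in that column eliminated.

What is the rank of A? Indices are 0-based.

step 1: normalize row 0 (÷3) = (1, -1, 4/3)
  row 1: subtract 2×row0 = (0, 1, -20/3)
step 2: normalize row 1 (÷1) = (0, 1, -20/3)
  row 0: subtract -1×row1 = (1, 0, -16/3)

rank = 2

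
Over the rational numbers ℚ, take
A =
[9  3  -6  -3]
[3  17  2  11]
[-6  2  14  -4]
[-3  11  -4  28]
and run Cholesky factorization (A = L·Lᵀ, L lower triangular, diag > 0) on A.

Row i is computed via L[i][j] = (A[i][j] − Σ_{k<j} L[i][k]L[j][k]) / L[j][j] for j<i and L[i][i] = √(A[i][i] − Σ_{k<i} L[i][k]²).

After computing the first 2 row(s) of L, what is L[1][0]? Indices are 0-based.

Step 1: L[0][0] = √(9) = 3.
  L[1][0] = (3) / L[0][0] = 1.
Step 2: L[1][1] = √(16) = 4.

L[1][0] = 1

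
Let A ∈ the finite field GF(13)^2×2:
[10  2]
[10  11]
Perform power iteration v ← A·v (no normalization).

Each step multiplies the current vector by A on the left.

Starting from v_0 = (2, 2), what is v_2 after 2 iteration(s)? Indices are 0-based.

v_2 = (12, 0)

v_0 = (2, 2).
v_1 = A·v_0 = (11, 3).
v_2 = A·v_1 = (12, 0).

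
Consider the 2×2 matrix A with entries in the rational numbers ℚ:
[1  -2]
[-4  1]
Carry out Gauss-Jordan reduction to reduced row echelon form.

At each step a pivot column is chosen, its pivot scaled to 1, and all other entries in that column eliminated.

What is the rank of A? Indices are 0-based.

rank = 2

step 1: normalize row 0 (÷1) = (1, -2)
  row 1: subtract -4×row0 = (0, -7)
step 2: normalize row 1 (÷-7) = (0, 1)
  row 0: subtract -2×row1 = (1, 0)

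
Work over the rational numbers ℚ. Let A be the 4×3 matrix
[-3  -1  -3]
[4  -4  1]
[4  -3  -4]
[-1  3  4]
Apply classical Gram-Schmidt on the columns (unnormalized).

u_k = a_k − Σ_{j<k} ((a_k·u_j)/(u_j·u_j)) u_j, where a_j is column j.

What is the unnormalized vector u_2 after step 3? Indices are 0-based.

u_2 = (-13/98, 155/49, -145/49, 17/14)

Step 1: u_0 = a_0 = (-3, 4, 4, -1).
Step 2: u_1 = a_1 − (-2/3)·u_0 = (-3, -4/3, -1/3, 7/3).
Step 3: u_2 = a_2 − (-1/6)·u_0 − (55/49)·u_1 = (-13/98, 155/49, -145/49, 17/14).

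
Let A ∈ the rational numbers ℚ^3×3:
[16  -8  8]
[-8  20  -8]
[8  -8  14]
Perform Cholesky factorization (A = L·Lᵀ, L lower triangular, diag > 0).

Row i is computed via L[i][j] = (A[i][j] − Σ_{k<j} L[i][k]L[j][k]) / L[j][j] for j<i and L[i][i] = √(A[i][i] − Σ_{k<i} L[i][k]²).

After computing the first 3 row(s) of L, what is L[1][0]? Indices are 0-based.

L[1][0] = -2

Step 1: L[0][0] = √(16) = 4.
  L[1][0] = (-8) / L[0][0] = -2.
Step 2: L[1][1] = √(16) = 4.
  L[2][0] = (8) / L[0][0] = 2.
  L[2][1] = (-4) / L[1][1] = -1.
Step 3: L[2][2] = √(9) = 3.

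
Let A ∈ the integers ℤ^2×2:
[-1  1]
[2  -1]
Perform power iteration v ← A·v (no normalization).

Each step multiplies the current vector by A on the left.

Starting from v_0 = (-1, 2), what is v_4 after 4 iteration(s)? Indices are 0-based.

v_4 = (-41, 58)

v_0 = (-1, 2).
v_1 = A·v_0 = (3, -4).
v_2 = A·v_1 = (-7, 10).
v_3 = A·v_2 = (17, -24).
v_4 = A·v_3 = (-41, 58).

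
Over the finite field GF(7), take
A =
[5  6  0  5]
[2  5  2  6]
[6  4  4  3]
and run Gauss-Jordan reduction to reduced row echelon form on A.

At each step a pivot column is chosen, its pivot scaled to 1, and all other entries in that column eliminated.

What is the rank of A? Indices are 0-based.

step 1: normalize row 0 (÷5) = (1, 4, 0, 1)
  row 1: subtract 2×row0 = (0, 4, 2, 4)
  row 2: subtract 6×row0 = (0, 1, 4, 4)
step 2: normalize row 1 (÷4) = (0, 1, 4, 1)
  row 0: subtract 4×row1 = (1, 0, 5, 4)
  row 2: subtract 1×row1 = (0, 0, 0, 3)
skip col 2 (zero from row 2)
step 3: normalize row 2 (÷3) = (0, 0, 0, 1)
  row 0: subtract 4×row2 = (1, 0, 5, 0)
  row 1: subtract 1×row2 = (0, 1, 4, 0)

rank = 3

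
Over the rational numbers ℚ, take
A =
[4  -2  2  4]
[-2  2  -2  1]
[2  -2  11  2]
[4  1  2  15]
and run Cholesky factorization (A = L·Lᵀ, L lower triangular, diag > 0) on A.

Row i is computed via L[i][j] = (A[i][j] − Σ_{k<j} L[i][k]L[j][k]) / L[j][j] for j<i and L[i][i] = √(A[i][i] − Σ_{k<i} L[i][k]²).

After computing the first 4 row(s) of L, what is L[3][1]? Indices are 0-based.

L[3][1] = 3

Step 1: L[0][0] = √(4) = 2.
  L[1][0] = (-2) / L[0][0] = -1.
Step 2: L[1][1] = √(1) = 1.
  L[2][0] = (2) / L[0][0] = 1.
  L[2][1] = (-1) / L[1][1] = -1.
Step 3: L[2][2] = √(9) = 3.
  L[3][0] = (4) / L[0][0] = 2.
  L[3][1] = (3) / L[1][1] = 3.
  L[3][2] = (3) / L[2][2] = 1.
Step 4: L[3][3] = √(1) = 1.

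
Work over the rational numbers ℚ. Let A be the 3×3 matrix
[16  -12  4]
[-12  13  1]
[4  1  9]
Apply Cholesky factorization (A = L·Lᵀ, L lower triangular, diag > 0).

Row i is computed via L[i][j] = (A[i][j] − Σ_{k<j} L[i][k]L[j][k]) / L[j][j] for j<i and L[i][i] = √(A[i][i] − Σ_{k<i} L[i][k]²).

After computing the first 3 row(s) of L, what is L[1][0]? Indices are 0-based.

L[1][0] = -3

Step 1: L[0][0] = √(16) = 4.
  L[1][0] = (-12) / L[0][0] = -3.
Step 2: L[1][1] = √(4) = 2.
  L[2][0] = (4) / L[0][0] = 1.
  L[2][1] = (4) / L[1][1] = 2.
Step 3: L[2][2] = √(4) = 2.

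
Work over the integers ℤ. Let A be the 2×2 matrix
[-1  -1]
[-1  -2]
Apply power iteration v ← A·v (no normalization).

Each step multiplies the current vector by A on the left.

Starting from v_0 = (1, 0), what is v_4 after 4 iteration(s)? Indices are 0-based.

v_0 = (1, 0).
v_1 = A·v_0 = (-1, -1).
v_2 = A·v_1 = (2, 3).
v_3 = A·v_2 = (-5, -8).
v_4 = A·v_3 = (13, 21).

v_4 = (13, 21)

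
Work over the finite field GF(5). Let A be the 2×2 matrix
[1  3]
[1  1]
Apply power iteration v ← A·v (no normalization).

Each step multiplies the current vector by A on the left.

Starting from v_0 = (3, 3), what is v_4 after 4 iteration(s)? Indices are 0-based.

v_0 = (3, 3).
v_1 = A·v_0 = (2, 1).
v_2 = A·v_1 = (0, 3).
v_3 = A·v_2 = (4, 3).
v_4 = A·v_3 = (3, 2).

v_4 = (3, 2)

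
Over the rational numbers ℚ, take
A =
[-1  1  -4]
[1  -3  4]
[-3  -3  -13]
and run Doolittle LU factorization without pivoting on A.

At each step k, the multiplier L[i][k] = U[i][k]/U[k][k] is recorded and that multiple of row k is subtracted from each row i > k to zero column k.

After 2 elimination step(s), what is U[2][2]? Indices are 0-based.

U[2][2] = -1

Step 1: pivot at (0,0) is -1.
  row1 ← row1 − (-1)·row0  ⇒  L[1][0]=-1, U row1=(0, -2, 0)
  row2 ← row2 − (3)·row0  ⇒  L[2][0]=3, U row2=(0, -6, -1)
Step 2: pivot at (1,1) is -2.
  row2 ← row2 − (3)·row1  ⇒  L[2][1]=3, U row2=(0, 0, -1)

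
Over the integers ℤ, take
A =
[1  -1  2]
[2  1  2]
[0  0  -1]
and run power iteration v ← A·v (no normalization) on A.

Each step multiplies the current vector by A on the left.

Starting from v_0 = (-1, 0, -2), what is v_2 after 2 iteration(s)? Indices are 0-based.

v_2 = (5, -12, -2)

v_0 = (-1, 0, -2).
v_1 = A·v_0 = (-5, -6, 2).
v_2 = A·v_1 = (5, -12, -2).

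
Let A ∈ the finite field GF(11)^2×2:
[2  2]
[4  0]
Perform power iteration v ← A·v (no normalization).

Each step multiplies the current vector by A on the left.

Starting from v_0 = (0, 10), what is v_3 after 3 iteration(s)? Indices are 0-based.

v_0 = (0, 10).
v_1 = A·v_0 = (9, 0).
v_2 = A·v_1 = (7, 3).
v_3 = A·v_2 = (9, 6).

v_3 = (9, 6)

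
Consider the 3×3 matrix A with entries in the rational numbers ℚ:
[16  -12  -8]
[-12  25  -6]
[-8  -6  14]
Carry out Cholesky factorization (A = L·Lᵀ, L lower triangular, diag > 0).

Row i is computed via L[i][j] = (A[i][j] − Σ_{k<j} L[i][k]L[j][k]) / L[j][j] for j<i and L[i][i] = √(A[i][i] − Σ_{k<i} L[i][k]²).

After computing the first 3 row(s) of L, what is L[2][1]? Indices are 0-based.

Step 1: L[0][0] = √(16) = 4.
  L[1][0] = (-12) / L[0][0] = -3.
Step 2: L[1][1] = √(16) = 4.
  L[2][0] = (-8) / L[0][0] = -2.
  L[2][1] = (-12) / L[1][1] = -3.
Step 3: L[2][2] = √(1) = 1.

L[2][1] = -3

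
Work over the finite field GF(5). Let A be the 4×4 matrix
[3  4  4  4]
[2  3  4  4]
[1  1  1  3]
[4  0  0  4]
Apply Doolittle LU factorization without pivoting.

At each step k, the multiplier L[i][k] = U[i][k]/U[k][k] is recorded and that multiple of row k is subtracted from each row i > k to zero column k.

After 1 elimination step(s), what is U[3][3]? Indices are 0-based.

U[3][3] = 2

[col 0] pivot 3
  R1 -= 4*R0 → (0, 2, 3, 3)  (L[1][0] := 4)
  R2 -= 2*R0 → (0, 3, 3, 0)  (L[2][0] := 2)
  R3 -= 3*R0 → (0, 3, 3, 2)  (L[3][0] := 3)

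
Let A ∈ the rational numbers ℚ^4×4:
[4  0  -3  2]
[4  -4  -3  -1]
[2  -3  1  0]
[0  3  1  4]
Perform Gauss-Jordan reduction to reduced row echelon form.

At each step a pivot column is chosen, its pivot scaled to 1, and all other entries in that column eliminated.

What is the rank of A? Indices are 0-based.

rank = 4

pivot(0,0)=4: scale R0 → (1, 0, -3/4, 1/2)
  clear (1,0): R1 −= (4)R0 → (0, -4, 0, -3)
  clear (2,0): R2 −= (2)R0 → (0, -3, 5/2, -1)
pivot(1,1)=-4: scale R1 → (0, 1, 0, 3/4)
  clear (2,1): R2 −= (-3)R1 → (0, 0, 5/2, 5/4)
  clear (3,1): R3 −= (3)R1 → (0, 0, 1, 7/4)
pivot(2,2)=5/2: scale R2 → (0, 0, 1, 1/2)
  clear (0,2): R0 −= (-3/4)R2 → (1, 0, 0, 7/8)
  clear (3,2): R3 −= (1)R2 → (0, 0, 0, 5/4)
pivot(3,3)=5/4: scale R3 → (0, 0, 0, 1)
  clear (0,3): R0 −= (7/8)R3 → (1, 0, 0, 0)
  clear (1,3): R1 −= (3/4)R3 → (0, 1, 0, 0)
  clear (2,3): R2 −= (1/2)R3 → (0, 0, 1, 0)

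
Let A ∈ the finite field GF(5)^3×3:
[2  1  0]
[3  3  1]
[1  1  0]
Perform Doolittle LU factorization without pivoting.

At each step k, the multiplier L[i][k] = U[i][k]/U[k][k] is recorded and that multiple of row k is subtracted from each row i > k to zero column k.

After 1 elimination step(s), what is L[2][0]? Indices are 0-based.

L[2][0] = 3

k=0: U[0][0]=2
  eliminate (1,0): mult=4, new row 1: (0, 4, 1); set L[1][0]=4
  eliminate (2,0): mult=3, new row 2: (0, 3, 0); set L[2][0]=3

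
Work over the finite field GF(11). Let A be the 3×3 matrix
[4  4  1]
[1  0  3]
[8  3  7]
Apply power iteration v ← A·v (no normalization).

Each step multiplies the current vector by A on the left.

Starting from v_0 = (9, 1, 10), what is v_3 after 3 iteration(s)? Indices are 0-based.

v_3 = (9, 4, 6)

v_0 = (9, 1, 10).
v_1 = A·v_0 = (6, 6, 2).
v_2 = A·v_1 = (6, 1, 3).
v_3 = A·v_2 = (9, 4, 6).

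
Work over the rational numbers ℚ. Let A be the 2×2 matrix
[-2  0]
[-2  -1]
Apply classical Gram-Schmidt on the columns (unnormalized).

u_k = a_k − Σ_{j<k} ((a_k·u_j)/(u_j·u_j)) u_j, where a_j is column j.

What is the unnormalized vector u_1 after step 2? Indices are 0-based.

Step 1: u_0 = a_0 = (-2, -2).
Step 2: u_1 = a_1 − (1/4)·u_0 = (1/2, -1/2).

u_1 = (1/2, -1/2)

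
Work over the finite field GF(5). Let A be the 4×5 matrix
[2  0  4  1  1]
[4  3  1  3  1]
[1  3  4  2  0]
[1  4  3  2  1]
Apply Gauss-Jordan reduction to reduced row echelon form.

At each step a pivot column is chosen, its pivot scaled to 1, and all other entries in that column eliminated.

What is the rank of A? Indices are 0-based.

rank = 4

[1] R0 /= 2  ⇒  (1, 0, 2, 3, 3)
     R1 -= 4·R0  ⇒  (0, 3, 3, 1, 4)
     R2 -= 1·R0  ⇒  (0, 3, 2, 4, 2)
     R3 -= 1·R0  ⇒  (0, 4, 1, 4, 3)
[2] R1 /= 3  ⇒  (0, 1, 1, 2, 3)
     R2 -= 3·R1  ⇒  (0, 0, 4, 3, 3)
     R3 -= 4·R1  ⇒  (0, 0, 2, 1, 1)
[3] R2 /= 4  ⇒  (0, 0, 1, 2, 2)
     R0 -= 2·R2  ⇒  (1, 0, 0, 4, 4)
     R1 -= 1·R2  ⇒  (0, 1, 0, 0, 1)
     R3 -= 2·R2  ⇒  (0, 0, 0, 2, 2)
[4] R3 /= 2  ⇒  (0, 0, 0, 1, 1)
     R0 -= 4·R3  ⇒  (1, 0, 0, 0, 0)
     R2 -= 2·R3  ⇒  (0, 0, 1, 0, 0)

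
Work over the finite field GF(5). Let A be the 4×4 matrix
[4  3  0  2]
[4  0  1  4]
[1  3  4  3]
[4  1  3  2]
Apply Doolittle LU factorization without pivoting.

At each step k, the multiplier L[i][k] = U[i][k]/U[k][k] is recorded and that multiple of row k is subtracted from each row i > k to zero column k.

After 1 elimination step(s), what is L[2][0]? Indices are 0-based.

Step 1: pivot at (0,0) is 4.
  row1 ← row1 − (1)·row0  ⇒  L[1][0]=1, U row1=(0, 2, 1, 2)
  row2 ← row2 − (4)·row0  ⇒  L[2][0]=4, U row2=(0, 1, 4, 0)
  row3 ← row3 − (1)·row0  ⇒  L[3][0]=1, U row3=(0, 3, 3, 0)

L[2][0] = 4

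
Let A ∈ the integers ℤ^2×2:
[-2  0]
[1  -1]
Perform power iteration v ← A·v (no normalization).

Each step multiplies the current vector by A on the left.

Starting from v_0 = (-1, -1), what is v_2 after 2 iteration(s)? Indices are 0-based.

v_0 = (-1, -1).
v_1 = A·v_0 = (2, 0).
v_2 = A·v_1 = (-4, 2).

v_2 = (-4, 2)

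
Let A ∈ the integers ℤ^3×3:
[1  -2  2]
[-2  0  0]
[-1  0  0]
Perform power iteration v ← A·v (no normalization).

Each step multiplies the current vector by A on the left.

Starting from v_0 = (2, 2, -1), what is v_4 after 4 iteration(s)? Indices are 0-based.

v_4 = (-8, 16, 8)

v_0 = (2, 2, -1).
v_1 = A·v_0 = (-4, -4, -2).
v_2 = A·v_1 = (0, 8, 4).
v_3 = A·v_2 = (-8, 0, 0).
v_4 = A·v_3 = (-8, 16, 8).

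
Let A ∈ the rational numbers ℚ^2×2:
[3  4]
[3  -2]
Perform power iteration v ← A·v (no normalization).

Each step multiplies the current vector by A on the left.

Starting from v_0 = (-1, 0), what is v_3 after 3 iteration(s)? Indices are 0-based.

v_3 = (-75, -57)

v_0 = (-1, 0).
v_1 = A·v_0 = (-3, -3).
v_2 = A·v_1 = (-21, -3).
v_3 = A·v_2 = (-75, -57).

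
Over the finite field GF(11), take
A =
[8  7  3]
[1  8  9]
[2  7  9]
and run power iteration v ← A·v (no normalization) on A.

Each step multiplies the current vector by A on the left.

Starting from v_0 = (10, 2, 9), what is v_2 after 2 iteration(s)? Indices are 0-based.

v_2 = (5, 10, 2)

v_0 = (10, 2, 9).
v_1 = A·v_0 = (0, 8, 5).
v_2 = A·v_1 = (5, 10, 2).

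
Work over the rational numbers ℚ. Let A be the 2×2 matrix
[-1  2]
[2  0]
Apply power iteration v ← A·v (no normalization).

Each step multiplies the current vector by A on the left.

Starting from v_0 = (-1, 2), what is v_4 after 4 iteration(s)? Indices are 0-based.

v_0 = (-1, 2).
v_1 = A·v_0 = (5, -2).
v_2 = A·v_1 = (-9, 10).
v_3 = A·v_2 = (29, -18).
v_4 = A·v_3 = (-65, 58).

v_4 = (-65, 58)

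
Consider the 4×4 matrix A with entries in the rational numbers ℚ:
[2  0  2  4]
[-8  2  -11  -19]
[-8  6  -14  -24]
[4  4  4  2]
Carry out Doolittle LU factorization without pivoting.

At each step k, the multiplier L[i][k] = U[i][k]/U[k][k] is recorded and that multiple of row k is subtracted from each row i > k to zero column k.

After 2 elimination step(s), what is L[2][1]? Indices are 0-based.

L[2][1] = 3

Step 1: pivot at (0,0) is 2.
  row1 ← row1 − (-4)·row0  ⇒  L[1][0]=-4, U row1=(0, 2, -3, -3)
  row2 ← row2 − (-4)·row0  ⇒  L[2][0]=-4, U row2=(0, 6, -6, -8)
  row3 ← row3 − (2)·row0  ⇒  L[3][0]=2, U row3=(0, 4, 0, -6)
Step 2: pivot at (1,1) is 2.
  row2 ← row2 − (3)·row1  ⇒  L[2][1]=3, U row2=(0, 0, 3, 1)
  row3 ← row3 − (2)·row1  ⇒  L[3][1]=2, U row3=(0, 0, 6, 0)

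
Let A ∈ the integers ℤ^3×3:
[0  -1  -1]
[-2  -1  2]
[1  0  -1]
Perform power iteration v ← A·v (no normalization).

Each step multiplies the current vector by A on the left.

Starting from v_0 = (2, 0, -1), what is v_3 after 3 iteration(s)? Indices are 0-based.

v_3 = (-8, -20, 5)

v_0 = (2, 0, -1).
v_1 = A·v_0 = (1, -6, 3).
v_2 = A·v_1 = (3, 10, -2).
v_3 = A·v_2 = (-8, -20, 5).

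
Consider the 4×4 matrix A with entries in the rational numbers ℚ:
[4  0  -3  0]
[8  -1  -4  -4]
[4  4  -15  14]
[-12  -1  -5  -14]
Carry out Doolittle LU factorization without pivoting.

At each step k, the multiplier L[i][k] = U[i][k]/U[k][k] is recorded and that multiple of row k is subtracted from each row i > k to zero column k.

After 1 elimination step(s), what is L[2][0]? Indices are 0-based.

L[2][0] = 1

Step 1: pivot at (0,0) is 4.
  row1 ← row1 − (2)·row0  ⇒  L[1][0]=2, U row1=(0, -1, 2, -4)
  row2 ← row2 − (1)·row0  ⇒  L[2][0]=1, U row2=(0, 4, -12, 14)
  row3 ← row3 − (-3)·row0  ⇒  L[3][0]=-3, U row3=(0, -1, -14, -14)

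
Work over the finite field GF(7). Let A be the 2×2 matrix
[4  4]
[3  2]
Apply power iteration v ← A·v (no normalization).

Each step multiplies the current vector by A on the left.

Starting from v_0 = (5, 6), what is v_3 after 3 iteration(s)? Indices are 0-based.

v_0 = (5, 6).
v_1 = A·v_0 = (2, 6).
v_2 = A·v_1 = (4, 4).
v_3 = A·v_2 = (4, 6).

v_3 = (4, 6)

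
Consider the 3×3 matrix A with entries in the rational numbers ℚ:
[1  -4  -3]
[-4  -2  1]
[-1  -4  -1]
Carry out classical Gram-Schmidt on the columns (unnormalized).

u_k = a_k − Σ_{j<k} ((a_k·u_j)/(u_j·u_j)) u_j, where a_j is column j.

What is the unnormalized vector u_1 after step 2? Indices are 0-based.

Step 1: u_0 = a_0 = (1, -4, -1).
Step 2: u_1 = a_1 − (4/9)·u_0 = (-40/9, -2/9, -32/9).

u_1 = (-40/9, -2/9, -32/9)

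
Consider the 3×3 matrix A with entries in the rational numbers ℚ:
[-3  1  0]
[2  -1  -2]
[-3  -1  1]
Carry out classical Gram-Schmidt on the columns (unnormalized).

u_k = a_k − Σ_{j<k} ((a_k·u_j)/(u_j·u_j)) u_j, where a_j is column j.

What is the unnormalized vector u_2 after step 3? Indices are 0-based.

u_2 = (-65/62, -39/31, 13/62)

Step 1: u_0 = a_0 = (-3, 2, -3).
Step 2: u_1 = a_1 − (-1/11)·u_0 = (8/11, -9/11, -14/11).
Step 3: u_2 = a_2 − (-7/22)·u_0 − (4/31)·u_1 = (-65/62, -39/31, 13/62).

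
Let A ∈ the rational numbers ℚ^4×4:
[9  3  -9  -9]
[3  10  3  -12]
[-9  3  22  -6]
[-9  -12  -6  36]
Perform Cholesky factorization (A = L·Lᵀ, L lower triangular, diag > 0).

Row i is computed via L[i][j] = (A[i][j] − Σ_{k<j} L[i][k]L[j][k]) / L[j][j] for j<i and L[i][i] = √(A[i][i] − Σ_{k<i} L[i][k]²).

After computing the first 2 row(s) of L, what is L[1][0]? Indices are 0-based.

L[1][0] = 1

Step 1: L[0][0] = √(9) = 3.
  L[1][0] = (3) / L[0][0] = 1.
Step 2: L[1][1] = √(9) = 3.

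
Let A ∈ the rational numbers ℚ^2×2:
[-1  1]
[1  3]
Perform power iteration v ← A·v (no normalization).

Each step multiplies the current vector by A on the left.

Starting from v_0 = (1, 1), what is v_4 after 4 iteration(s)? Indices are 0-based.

v_4 = (32, 128)

v_0 = (1, 1).
v_1 = A·v_0 = (0, 4).
v_2 = A·v_1 = (4, 12).
v_3 = A·v_2 = (8, 40).
v_4 = A·v_3 = (32, 128).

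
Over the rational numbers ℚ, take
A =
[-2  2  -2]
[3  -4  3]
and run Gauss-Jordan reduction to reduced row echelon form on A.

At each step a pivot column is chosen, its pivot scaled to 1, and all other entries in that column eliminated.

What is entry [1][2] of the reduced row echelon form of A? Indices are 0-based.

pivot(0,0)=-2: scale R0 → (1, -1, 1)
  clear (1,0): R1 −= (3)R0 → (0, -1, 0)
pivot(1,1)=-1: scale R1 → (0, 1, 0)
  clear (0,1): R0 −= (-1)R1 → (1, 0, 1)

M[1][2] = 0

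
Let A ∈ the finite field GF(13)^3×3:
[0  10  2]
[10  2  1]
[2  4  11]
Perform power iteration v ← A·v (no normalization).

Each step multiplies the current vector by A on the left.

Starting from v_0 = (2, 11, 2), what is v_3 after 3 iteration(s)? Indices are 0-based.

v_3 = (1, 2, 0)

v_0 = (2, 11, 2).
v_1 = A·v_0 = (10, 5, 5).
v_2 = A·v_1 = (8, 11, 4).
v_3 = A·v_2 = (1, 2, 0).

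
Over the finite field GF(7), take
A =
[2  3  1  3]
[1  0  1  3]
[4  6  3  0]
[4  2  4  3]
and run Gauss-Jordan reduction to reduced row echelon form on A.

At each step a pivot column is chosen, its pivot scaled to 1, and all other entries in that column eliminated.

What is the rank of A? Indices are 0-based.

rank = 4

pivot(0,0)=2: scale R0 → (1, 5, 4, 5)
  clear (1,0): R1 −= (1)R0 → (0, 2, 4, 5)
  clear (2,0): R2 −= (4)R0 → (0, 0, 1, 1)
  clear (3,0): R3 −= (4)R0 → (0, 3, 2, 4)
pivot(1,1)=2: scale R1 → (0, 1, 2, 6)
  clear (0,1): R0 −= (5)R1 → (1, 0, 1, 3)
  clear (3,1): R3 −= (3)R1 → (0, 0, 3, 0)
pivot(2,2)=1: scale R2 → (0, 0, 1, 1)
  clear (0,2): R0 −= (1)R2 → (1, 0, 0, 2)
  clear (1,2): R1 −= (2)R2 → (0, 1, 0, 4)
  clear (3,2): R3 −= (3)R2 → (0, 0, 0, 4)
pivot(3,3)=4: scale R3 → (0, 0, 0, 1)
  clear (0,3): R0 −= (2)R3 → (1, 0, 0, 0)
  clear (1,3): R1 −= (4)R3 → (0, 1, 0, 0)
  clear (2,3): R2 −= (1)R3 → (0, 0, 1, 0)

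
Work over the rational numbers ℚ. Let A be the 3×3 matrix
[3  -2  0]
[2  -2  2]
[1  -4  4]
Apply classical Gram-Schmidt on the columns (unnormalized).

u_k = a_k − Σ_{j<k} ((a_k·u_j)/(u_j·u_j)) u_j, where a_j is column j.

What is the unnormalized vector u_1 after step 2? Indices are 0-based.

Step 1: u_0 = a_0 = (3, 2, 1).
Step 2: u_1 = a_1 − (-1)·u_0 = (1, 0, -3).

u_1 = (1, 0, -3)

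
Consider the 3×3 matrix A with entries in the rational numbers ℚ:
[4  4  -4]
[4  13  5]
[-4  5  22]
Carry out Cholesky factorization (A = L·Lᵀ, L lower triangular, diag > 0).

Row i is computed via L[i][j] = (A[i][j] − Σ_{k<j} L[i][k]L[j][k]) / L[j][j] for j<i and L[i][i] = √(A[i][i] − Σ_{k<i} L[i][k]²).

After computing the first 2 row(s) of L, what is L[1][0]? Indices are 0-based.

Step 1: L[0][0] = √(4) = 2.
  L[1][0] = (4) / L[0][0] = 2.
Step 2: L[1][1] = √(9) = 3.

L[1][0] = 2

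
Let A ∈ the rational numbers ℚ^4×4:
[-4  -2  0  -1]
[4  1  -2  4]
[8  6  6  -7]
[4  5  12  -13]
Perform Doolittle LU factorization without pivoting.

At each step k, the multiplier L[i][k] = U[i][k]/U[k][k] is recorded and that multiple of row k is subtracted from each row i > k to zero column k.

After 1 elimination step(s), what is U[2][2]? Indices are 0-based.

U[2][2] = 6

k=0: U[0][0]=-4
  eliminate (1,0): mult=-1, new row 1: (0, -1, -2, 3); set L[1][0]=-1
  eliminate (2,0): mult=-2, new row 2: (0, 2, 6, -9); set L[2][0]=-2
  eliminate (3,0): mult=-1, new row 3: (0, 3, 12, -14); set L[3][0]=-1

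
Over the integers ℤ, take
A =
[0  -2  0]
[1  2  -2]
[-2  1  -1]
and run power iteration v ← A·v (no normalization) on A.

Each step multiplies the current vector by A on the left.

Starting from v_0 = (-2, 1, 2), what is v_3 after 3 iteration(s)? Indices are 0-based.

v_0 = (-2, 1, 2).
v_1 = A·v_0 = (-2, -4, 3).
v_2 = A·v_1 = (8, -16, -3).
v_3 = A·v_2 = (32, -18, -29).

v_3 = (32, -18, -29)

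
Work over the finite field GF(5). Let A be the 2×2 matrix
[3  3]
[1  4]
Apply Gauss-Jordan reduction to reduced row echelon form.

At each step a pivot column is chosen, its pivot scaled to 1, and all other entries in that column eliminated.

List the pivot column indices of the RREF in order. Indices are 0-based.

pivot columns: 0, 1

pivot(0,0)=3: scale R0 → (1, 1)
  clear (1,0): R1 −= (1)R0 → (0, 3)
pivot(1,1)=3: scale R1 → (0, 1)
  clear (0,1): R0 −= (1)R1 → (1, 0)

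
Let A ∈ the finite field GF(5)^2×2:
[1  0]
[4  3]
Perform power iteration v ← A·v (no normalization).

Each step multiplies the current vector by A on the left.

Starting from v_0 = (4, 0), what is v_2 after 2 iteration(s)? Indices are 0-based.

v_0 = (4, 0).
v_1 = A·v_0 = (4, 1).
v_2 = A·v_1 = (4, 4).

v_2 = (4, 4)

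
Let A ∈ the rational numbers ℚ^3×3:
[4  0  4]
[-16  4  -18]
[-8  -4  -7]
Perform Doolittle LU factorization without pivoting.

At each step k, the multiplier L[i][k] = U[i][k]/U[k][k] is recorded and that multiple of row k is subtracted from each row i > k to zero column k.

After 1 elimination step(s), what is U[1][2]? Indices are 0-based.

U[1][2] = -2

Step 1: pivot at (0,0) is 4.
  row1 ← row1 − (-4)·row0  ⇒  L[1][0]=-4, U row1=(0, 4, -2)
  row2 ← row2 − (-2)·row0  ⇒  L[2][0]=-2, U row2=(0, -4, 1)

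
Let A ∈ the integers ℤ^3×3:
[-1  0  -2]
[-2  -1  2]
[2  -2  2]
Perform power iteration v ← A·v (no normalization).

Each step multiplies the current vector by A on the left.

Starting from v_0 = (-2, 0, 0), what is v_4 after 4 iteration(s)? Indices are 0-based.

v_4 = (-58, 24, 116)

v_0 = (-2, 0, 0).
v_1 = A·v_0 = (2, 4, -4).
v_2 = A·v_1 = (6, -16, -12).
v_3 = A·v_2 = (18, -20, 20).
v_4 = A·v_3 = (-58, 24, 116).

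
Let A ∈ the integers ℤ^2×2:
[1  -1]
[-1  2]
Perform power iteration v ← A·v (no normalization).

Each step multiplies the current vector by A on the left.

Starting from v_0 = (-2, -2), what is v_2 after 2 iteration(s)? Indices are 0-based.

v_2 = (2, -4)

v_0 = (-2, -2).
v_1 = A·v_0 = (0, -2).
v_2 = A·v_1 = (2, -4).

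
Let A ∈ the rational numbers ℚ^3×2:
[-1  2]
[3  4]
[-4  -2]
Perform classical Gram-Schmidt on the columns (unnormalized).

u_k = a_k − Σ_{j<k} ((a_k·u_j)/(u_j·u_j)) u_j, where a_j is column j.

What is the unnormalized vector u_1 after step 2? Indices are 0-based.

u_1 = (35/13, 25/13, 10/13)

Step 1: u_0 = a_0 = (-1, 3, -4).
Step 2: u_1 = a_1 − (9/13)·u_0 = (35/13, 25/13, 10/13).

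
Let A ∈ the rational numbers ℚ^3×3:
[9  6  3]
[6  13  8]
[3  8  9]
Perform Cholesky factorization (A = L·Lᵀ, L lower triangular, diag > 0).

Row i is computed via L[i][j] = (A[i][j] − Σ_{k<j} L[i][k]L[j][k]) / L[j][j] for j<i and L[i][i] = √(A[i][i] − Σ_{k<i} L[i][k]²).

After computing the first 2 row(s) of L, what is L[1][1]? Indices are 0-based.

L[1][1] = 3

Step 1: L[0][0] = √(9) = 3.
  L[1][0] = (6) / L[0][0] = 2.
Step 2: L[1][1] = √(9) = 3.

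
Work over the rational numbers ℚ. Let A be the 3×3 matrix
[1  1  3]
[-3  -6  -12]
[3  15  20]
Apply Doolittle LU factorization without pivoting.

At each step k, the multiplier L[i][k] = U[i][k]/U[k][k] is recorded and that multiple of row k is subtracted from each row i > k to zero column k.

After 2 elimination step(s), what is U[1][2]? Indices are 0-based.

Step 1: pivot at (0,0) is 1.
  row1 ← row1 − (-3)·row0  ⇒  L[1][0]=-3, U row1=(0, -3, -3)
  row2 ← row2 − (3)·row0  ⇒  L[2][0]=3, U row2=(0, 12, 11)
Step 2: pivot at (1,1) is -3.
  row2 ← row2 − (-4)·row1  ⇒  L[2][1]=-4, U row2=(0, 0, -1)

U[1][2] = -3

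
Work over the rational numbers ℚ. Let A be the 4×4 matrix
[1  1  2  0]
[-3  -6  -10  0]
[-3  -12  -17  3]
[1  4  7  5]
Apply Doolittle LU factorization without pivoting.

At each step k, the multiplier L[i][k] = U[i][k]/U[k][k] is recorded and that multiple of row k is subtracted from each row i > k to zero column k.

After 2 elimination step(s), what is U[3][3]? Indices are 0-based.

Step 1: pivot at (0,0) is 1.
  row1 ← row1 − (-3)·row0  ⇒  L[1][0]=-3, U row1=(0, -3, -4, 0)
  row2 ← row2 − (-3)·row0  ⇒  L[2][0]=-3, U row2=(0, -9, -11, 3)
  row3 ← row3 − (1)·row0  ⇒  L[3][0]=1, U row3=(0, 3, 5, 5)
Step 2: pivot at (1,1) is -3.
  row2 ← row2 − (3)·row1  ⇒  L[2][1]=3, U row2=(0, 0, 1, 3)
  row3 ← row3 − (-1)·row1  ⇒  L[3][1]=-1, U row3=(0, 0, 1, 5)

U[3][3] = 5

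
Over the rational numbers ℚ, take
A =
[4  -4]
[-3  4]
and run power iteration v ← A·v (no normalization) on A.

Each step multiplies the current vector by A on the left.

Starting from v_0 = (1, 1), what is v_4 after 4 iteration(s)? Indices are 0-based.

v_4 = (-240, 208)

v_0 = (1, 1).
v_1 = A·v_0 = (0, 1).
v_2 = A·v_1 = (-4, 4).
v_3 = A·v_2 = (-32, 28).
v_4 = A·v_3 = (-240, 208).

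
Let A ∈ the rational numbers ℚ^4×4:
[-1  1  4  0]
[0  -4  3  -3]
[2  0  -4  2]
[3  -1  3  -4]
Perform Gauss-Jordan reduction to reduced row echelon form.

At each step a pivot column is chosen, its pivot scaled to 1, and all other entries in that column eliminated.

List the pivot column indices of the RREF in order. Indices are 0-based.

pivot(0,0)=-1: scale R0 → (1, -1, -4, 0)
  clear (2,0): R2 −= (2)R0 → (0, 2, 4, 2)
  clear (3,0): R3 −= (3)R0 → (0, 2, 15, -4)
pivot(1,1)=-4: scale R1 → (0, 1, -3/4, 3/4)
  clear (0,1): R0 −= (-1)R1 → (1, 0, -19/4, 3/4)
  clear (2,1): R2 −= (2)R1 → (0, 0, 11/2, 1/2)
  clear (3,1): R3 −= (2)R1 → (0, 0, 33/2, -11/2)
pivot(2,2)=11/2: scale R2 → (0, 0, 1, 1/11)
  clear (0,2): R0 −= (-19/4)R2 → (1, 0, 0, 13/11)
  clear (1,2): R1 −= (-3/4)R2 → (0, 1, 0, 9/11)
  clear (3,2): R3 −= (33/2)R2 → (0, 0, 0, -7)
pivot(3,3)=-7: scale R3 → (0, 0, 0, 1)
  clear (0,3): R0 −= (13/11)R3 → (1, 0, 0, 0)
  clear (1,3): R1 −= (9/11)R3 → (0, 1, 0, 0)
  clear (2,3): R2 −= (1/11)R3 → (0, 0, 1, 0)

pivot columns: 0, 1, 2, 3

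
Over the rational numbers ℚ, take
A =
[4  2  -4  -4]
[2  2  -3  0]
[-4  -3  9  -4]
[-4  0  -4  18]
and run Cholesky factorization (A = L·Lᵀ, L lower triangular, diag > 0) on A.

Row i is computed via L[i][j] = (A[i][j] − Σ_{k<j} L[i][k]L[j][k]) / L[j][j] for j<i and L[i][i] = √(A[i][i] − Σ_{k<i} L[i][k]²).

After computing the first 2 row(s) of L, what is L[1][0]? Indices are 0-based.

L[1][0] = 1

Step 1: L[0][0] = √(4) = 2.
  L[1][0] = (2) / L[0][0] = 1.
Step 2: L[1][1] = √(1) = 1.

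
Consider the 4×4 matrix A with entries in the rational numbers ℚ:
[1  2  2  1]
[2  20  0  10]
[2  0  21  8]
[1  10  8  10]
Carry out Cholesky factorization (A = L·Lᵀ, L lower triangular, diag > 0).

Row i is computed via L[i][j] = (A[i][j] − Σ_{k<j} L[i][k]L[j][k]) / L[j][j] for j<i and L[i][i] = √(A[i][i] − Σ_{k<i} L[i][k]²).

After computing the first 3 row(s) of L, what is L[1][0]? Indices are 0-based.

Step 1: L[0][0] = √(1) = 1.
  L[1][0] = (2) / L[0][0] = 2.
Step 2: L[1][1] = √(16) = 4.
  L[2][0] = (2) / L[0][0] = 2.
  L[2][1] = (-4) / L[1][1] = -1.
Step 3: L[2][2] = √(16) = 4.

L[1][0] = 2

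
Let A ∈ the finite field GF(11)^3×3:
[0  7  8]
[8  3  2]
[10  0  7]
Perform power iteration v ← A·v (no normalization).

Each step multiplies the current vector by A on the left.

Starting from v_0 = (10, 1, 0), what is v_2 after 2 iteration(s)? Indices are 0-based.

v_2 = (6, 10, 0)

v_0 = (10, 1, 0).
v_1 = A·v_0 = (7, 6, 1).
v_2 = A·v_1 = (6, 10, 0).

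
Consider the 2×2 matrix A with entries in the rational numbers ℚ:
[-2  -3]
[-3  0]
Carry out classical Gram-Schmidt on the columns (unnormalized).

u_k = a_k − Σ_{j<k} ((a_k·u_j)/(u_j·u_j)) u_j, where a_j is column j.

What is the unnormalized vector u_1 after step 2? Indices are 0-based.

u_1 = (-27/13, 18/13)

Step 1: u_0 = a_0 = (-2, -3).
Step 2: u_1 = a_1 − (6/13)·u_0 = (-27/13, 18/13).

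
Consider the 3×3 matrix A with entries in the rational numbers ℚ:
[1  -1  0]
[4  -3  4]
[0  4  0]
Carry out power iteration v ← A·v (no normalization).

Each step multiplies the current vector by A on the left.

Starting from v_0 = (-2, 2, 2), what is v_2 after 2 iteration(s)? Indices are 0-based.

v_0 = (-2, 2, 2).
v_1 = A·v_0 = (-4, -6, 8).
v_2 = A·v_1 = (2, 34, -24).

v_2 = (2, 34, -24)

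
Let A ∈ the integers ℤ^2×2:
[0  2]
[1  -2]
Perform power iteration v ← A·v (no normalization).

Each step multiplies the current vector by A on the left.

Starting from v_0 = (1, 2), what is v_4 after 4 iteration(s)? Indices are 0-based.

v_4 = (-52, 72)

v_0 = (1, 2).
v_1 = A·v_0 = (4, -3).
v_2 = A·v_1 = (-6, 10).
v_3 = A·v_2 = (20, -26).
v_4 = A·v_3 = (-52, 72).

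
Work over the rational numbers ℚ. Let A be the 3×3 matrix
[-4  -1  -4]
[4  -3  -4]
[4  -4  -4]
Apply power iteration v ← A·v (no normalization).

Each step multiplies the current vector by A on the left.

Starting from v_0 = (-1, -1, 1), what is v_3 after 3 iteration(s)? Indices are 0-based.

v_0 = (-1, -1, 1).
v_1 = A·v_0 = (1, -5, -4).
v_2 = A·v_1 = (17, 35, 40).
v_3 = A·v_2 = (-263, -197, -232).

v_3 = (-263, -197, -232)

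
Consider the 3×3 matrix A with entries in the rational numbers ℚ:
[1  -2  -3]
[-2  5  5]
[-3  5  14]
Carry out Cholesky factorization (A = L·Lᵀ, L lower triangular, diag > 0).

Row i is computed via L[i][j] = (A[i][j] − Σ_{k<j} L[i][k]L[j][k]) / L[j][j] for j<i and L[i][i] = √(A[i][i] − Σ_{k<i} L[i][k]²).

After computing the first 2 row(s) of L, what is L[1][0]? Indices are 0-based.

L[1][0] = -2

Step 1: L[0][0] = √(1) = 1.
  L[1][0] = (-2) / L[0][0] = -2.
Step 2: L[1][1] = √(1) = 1.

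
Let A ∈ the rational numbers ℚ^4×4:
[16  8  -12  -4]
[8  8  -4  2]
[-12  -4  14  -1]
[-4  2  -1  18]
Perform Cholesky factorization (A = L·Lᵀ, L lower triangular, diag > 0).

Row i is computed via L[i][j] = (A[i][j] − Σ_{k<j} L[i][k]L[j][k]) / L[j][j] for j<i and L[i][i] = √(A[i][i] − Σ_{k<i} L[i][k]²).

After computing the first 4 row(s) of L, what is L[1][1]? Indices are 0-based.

Step 1: L[0][0] = √(16) = 4.
  L[1][0] = (8) / L[0][0] = 2.
Step 2: L[1][1] = √(4) = 2.
  L[2][0] = (-12) / L[0][0] = -3.
  L[2][1] = (2) / L[1][1] = 1.
Step 3: L[2][2] = √(4) = 2.
  L[3][0] = (-4) / L[0][0] = -1.
  L[3][1] = (4) / L[1][1] = 2.
  L[3][2] = (-6) / L[2][2] = -3.
Step 4: L[3][3] = √(4) = 2.

L[1][1] = 2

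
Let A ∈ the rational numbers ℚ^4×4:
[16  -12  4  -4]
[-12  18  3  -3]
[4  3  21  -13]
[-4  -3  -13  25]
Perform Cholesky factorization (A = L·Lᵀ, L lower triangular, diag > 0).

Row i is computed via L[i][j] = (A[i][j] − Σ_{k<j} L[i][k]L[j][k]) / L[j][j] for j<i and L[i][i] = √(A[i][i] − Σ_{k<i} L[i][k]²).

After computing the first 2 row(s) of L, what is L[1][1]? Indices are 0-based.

Step 1: L[0][0] = √(16) = 4.
  L[1][0] = (-12) / L[0][0] = -3.
Step 2: L[1][1] = √(9) = 3.

L[1][1] = 3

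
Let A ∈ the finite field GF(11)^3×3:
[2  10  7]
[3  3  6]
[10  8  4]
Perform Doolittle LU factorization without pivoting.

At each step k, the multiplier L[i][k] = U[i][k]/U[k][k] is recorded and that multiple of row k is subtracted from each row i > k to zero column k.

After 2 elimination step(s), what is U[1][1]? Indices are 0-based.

Step 1: pivot at (0,0) is 2.
  row1 ← row1 − (7)·row0  ⇒  L[1][0]=7, U row1=(0, 10, 1)
  row2 ← row2 − (5)·row0  ⇒  L[2][0]=5, U row2=(0, 2, 2)
Step 2: pivot at (1,1) is 10.
  row2 ← row2 − (9)·row1  ⇒  L[2][1]=9, U row2=(0, 0, 4)

U[1][1] = 10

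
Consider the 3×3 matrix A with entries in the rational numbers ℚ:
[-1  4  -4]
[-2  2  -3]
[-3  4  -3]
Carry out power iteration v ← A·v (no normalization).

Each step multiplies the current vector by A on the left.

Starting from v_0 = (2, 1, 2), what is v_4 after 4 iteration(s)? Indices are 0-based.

v_4 = (-170, -168, -206)

v_0 = (2, 1, 2).
v_1 = A·v_0 = (-6, -8, -8).
v_2 = A·v_1 = (6, 20, 10).
v_3 = A·v_2 = (34, -2, 32).
v_4 = A·v_3 = (-170, -168, -206).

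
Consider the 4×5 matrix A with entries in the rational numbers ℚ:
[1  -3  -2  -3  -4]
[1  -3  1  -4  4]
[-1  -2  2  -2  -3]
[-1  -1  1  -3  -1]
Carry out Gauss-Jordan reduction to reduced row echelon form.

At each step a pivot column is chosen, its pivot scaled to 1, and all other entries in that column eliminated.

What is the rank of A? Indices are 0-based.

pivot(0,0)=1: scale R0 → (1, -3, -2, -3, -4)
  clear (1,0): R1 −= (1)R0 → (0, 0, 3, -1, 8)
  clear (2,0): R2 −= (-1)R0 → (0, -5, 0, -5, -7)
  clear (3,0): R3 −= (-1)R0 → (0, -4, -1, -6, -5)
pivot(1,1): swap R1↔R2
pivot(1,1)=-5: scale R1 → (0, 1, 0, 1, 7/5)
  clear (0,1): R0 −= (-3)R1 → (1, 0, -2, 0, 1/5)
  clear (3,1): R3 −= (-4)R1 → (0, 0, -1, -2, 3/5)
pivot(2,2)=3: scale R2 → (0, 0, 1, -1/3, 8/3)
  clear (0,2): R0 −= (-2)R2 → (1, 0, 0, -2/3, 83/15)
  clear (3,2): R3 −= (-1)R2 → (0, 0, 0, -7/3, 49/15)
pivot(3,3)=-7/3: scale R3 → (0, 0, 0, 1, -7/5)
  clear (0,3): R0 −= (-2/3)R3 → (1, 0, 0, 0, 23/5)
  clear (1,3): R1 −= (1)R3 → (0, 1, 0, 0, 14/5)
  clear (2,3): R2 −= (-1/3)R3 → (0, 0, 1, 0, 11/5)

rank = 4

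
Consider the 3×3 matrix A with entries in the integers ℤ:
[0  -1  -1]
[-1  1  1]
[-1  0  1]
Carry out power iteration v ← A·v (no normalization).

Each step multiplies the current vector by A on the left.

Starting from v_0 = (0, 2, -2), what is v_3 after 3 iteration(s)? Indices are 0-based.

v_3 = (4, -6, -4)

v_0 = (0, 2, -2).
v_1 = A·v_0 = (0, 0, -2).
v_2 = A·v_1 = (2, -2, -2).
v_3 = A·v_2 = (4, -6, -4).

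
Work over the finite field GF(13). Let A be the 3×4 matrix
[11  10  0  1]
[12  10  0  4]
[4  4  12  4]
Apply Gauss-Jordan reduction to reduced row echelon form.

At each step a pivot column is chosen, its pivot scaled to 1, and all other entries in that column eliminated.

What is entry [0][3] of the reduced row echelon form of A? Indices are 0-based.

step 1: normalize row 0 (÷11) = (1, 8, 0, 6)
  row 1: subtract 12×row0 = (0, 5, 0, 10)
  row 2: subtract 4×row0 = (0, 11, 12, 6)
step 2: normalize row 1 (÷5) = (0, 1, 0, 2)
  row 0: subtract 8×row1 = (1, 0, 0, 3)
  row 2: subtract 11×row1 = (0, 0, 12, 10)
step 3: normalize row 2 (÷12) = (0, 0, 1, 3)

M[0][3] = 3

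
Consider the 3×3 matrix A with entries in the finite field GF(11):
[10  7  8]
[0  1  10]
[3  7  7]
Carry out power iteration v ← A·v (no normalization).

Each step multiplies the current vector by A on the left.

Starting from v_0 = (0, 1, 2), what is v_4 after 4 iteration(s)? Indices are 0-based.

v_4 = (7, 4, 9)

v_0 = (0, 1, 2).
v_1 = A·v_0 = (1, 10, 10).
v_2 = A·v_1 = (6, 0, 0).
v_3 = A·v_2 = (5, 0, 7).
v_4 = A·v_3 = (7, 4, 9).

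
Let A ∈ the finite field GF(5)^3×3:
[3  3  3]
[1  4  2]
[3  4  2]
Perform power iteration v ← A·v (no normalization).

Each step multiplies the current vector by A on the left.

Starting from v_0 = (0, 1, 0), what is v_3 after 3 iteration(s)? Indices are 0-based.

v_0 = (0, 1, 0).
v_1 = A·v_0 = (3, 4, 4).
v_2 = A·v_1 = (3, 2, 3).
v_3 = A·v_2 = (4, 2, 3).

v_3 = (4, 2, 3)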